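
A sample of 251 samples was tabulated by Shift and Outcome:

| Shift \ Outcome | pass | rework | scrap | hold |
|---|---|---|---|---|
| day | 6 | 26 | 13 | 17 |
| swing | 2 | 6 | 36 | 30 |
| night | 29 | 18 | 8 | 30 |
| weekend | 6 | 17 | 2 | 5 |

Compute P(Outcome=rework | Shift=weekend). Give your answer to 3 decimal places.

0.567

Total with Shift=weekend: 6 + 17 + 2 + 5 = 30.
P(Outcome=rework | Shift=weekend) = 17/30 = 0.567.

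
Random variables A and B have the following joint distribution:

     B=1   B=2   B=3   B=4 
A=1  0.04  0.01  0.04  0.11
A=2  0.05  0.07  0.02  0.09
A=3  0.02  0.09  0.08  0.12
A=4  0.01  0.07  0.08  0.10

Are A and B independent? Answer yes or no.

P(A=1) = 0.20 and P(B=2) = 0.24, so their product is 0.0480, but P(A=1, B=2) = 0.01. Since these differ, A and B are not independent.

no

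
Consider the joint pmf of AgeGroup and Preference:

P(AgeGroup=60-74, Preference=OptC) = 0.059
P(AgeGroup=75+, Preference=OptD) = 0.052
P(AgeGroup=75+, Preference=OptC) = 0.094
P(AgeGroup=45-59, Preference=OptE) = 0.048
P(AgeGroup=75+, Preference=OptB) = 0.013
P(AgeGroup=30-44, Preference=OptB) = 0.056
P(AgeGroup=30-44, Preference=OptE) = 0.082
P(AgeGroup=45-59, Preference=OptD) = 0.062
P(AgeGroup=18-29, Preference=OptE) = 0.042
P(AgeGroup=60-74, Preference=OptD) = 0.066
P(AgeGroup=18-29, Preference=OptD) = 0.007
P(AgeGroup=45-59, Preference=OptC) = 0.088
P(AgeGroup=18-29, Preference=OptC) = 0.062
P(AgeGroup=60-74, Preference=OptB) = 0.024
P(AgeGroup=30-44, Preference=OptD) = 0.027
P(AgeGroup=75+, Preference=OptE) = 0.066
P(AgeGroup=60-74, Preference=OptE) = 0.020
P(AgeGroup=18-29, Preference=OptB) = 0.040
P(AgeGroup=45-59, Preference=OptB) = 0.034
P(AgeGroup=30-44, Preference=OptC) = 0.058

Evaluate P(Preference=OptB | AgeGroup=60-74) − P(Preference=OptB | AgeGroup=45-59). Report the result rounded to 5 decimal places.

-0.00454

P(AgeGroup=60-74) = 0.024 + 0.059 + 0.066 + 0.020 = 0.169; P(Preference=OptB | AgeGroup=60-74) = 0.024/0.169 = 0.142012.
P(AgeGroup=45-59) = 0.034 + 0.088 + 0.062 + 0.048 = 0.232; P(Preference=OptB | AgeGroup=45-59) = 0.034/0.232 = 0.146552.
Difference = -0.00454.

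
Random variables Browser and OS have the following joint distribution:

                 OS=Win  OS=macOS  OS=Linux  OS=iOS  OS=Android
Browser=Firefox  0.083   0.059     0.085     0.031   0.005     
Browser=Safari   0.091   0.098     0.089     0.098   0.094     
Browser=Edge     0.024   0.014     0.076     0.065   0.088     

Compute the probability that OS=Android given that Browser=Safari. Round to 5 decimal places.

0.20000

P(Browser=Safari) = 0.091 + 0.098 + 0.089 + 0.098 + 0.094 = 0.470.
P(OS=Android | Browser=Safari) = 0.094/0.470 = 0.20000.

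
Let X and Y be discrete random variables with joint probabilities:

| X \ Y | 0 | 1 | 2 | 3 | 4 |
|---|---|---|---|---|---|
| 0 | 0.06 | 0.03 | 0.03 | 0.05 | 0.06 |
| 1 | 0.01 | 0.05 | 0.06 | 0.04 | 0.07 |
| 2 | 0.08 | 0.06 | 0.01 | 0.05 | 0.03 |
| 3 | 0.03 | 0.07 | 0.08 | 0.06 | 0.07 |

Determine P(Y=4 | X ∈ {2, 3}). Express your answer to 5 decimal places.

P(X=2) = 0.08 + 0.06 + 0.01 + 0.05 + 0.03 = 0.23.
P(X=3) = 0.03 + 0.07 + 0.08 + 0.06 + 0.07 = 0.31.
P(X ∈ {2, 3}) = 0.23 + 0.31 = 0.54; P(Y=4, X ∈ {2, 3}) = 0.03 + 0.07 = 0.10.
P(Y=4 | X ∈ {2, 3}) = 0.10/0.54 = 0.18519.

0.18519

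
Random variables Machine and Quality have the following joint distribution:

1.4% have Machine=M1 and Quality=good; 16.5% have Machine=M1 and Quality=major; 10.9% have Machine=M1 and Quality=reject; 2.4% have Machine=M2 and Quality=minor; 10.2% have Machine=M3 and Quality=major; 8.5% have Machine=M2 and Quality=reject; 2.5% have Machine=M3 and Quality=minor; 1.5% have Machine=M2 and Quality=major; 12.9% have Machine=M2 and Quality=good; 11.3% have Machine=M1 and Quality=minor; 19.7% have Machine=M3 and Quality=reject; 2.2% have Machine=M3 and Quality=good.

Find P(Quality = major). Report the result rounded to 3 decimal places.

P(Quality=major) = 0.165 + 0.015 + 0.102 = 0.282.

0.282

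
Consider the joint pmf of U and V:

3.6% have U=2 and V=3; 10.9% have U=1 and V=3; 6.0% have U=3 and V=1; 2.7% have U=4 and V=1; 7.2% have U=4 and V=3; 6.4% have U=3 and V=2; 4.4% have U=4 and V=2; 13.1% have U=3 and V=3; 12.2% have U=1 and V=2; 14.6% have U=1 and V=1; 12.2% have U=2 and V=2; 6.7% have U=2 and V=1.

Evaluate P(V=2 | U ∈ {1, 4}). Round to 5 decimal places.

P(U=1) = 0.146 + 0.122 + 0.109 = 0.377.
P(U=4) = 0.027 + 0.044 + 0.072 = 0.143.
P(U ∈ {1, 4}) = 0.377 + 0.143 = 0.520; P(V=2, U ∈ {1, 4}) = 0.122 + 0.044 = 0.166.
P(V=2 | U ∈ {1, 4}) = 0.166/0.520 = 0.31923.

0.31923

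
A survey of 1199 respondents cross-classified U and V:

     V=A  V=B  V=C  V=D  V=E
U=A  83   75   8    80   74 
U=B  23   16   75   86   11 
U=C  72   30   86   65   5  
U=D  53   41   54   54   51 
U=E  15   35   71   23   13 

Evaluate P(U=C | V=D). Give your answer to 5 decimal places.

0.21104

Total with V=D: 80 + 86 + 65 + 54 + 23 = 308.
P(U=C | V=D) = 65/308 = 0.21104.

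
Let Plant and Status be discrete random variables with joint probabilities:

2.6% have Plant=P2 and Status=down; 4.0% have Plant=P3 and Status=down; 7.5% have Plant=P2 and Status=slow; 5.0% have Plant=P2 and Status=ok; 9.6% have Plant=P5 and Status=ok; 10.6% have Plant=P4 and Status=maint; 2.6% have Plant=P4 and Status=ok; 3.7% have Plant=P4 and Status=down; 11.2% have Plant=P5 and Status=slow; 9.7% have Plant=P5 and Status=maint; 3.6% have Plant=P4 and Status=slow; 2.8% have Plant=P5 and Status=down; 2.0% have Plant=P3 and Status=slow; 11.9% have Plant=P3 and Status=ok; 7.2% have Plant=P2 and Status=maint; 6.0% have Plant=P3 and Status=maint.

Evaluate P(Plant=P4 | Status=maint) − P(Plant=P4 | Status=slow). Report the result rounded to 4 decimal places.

0.1683

P(Status=maint) = 0.072 + 0.060 + 0.106 + 0.097 = 0.335; P(Plant=P4 | Status=maint) = 0.106/0.335 = 0.31642.
P(Status=slow) = 0.075 + 0.020 + 0.036 + 0.112 = 0.243; P(Plant=P4 | Status=slow) = 0.036/0.243 = 0.14815.
Difference = 0.1683.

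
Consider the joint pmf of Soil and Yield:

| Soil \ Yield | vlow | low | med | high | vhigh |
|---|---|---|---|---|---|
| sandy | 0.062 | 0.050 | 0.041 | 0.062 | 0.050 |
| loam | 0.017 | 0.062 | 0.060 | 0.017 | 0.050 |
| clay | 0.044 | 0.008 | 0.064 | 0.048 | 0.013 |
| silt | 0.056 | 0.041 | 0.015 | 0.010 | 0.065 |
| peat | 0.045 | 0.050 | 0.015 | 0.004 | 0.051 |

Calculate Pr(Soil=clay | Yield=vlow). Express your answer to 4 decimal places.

P(Yield=vlow) = 0.062 + 0.017 + 0.044 + 0.056 + 0.045 = 0.224.
P(Soil=clay | Yield=vlow) = 0.044/0.224 = 0.1964.

0.1964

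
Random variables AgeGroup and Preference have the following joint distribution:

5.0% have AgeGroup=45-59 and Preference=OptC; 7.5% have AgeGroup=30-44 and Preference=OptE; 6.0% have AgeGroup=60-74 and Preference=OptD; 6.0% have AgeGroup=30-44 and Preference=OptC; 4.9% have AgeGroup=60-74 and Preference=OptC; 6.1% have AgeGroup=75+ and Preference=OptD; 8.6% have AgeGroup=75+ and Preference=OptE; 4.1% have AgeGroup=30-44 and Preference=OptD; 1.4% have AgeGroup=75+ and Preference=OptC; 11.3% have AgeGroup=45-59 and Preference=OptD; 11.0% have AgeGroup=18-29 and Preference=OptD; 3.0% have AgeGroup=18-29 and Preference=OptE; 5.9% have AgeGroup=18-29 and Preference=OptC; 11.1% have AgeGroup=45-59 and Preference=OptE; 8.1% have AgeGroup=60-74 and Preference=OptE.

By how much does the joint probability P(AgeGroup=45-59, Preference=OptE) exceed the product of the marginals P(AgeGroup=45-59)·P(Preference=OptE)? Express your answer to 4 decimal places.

P(AgeGroup=45-59) = 0.050 + 0.113 + 0.111 = 0.274.
P(Preference=OptE) = 0.030 + 0.075 + 0.111 + 0.081 + 0.086 = 0.383.
P(AgeGroup=45-59, Preference=OptE) − P(AgeGroup=45-59)P(Preference=OptE) = 0.111 − 0.274×0.383 = 0.0061.

0.0061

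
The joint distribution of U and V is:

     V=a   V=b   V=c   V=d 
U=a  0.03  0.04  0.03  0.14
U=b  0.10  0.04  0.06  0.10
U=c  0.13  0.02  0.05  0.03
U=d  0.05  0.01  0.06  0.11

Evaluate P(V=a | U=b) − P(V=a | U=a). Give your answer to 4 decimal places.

0.2083

P(U=b) = 0.10 + 0.04 + 0.06 + 0.10 = 0.30; P(V=a | U=b) = 0.10/0.30 = 0.33333.
P(U=a) = 0.03 + 0.04 + 0.03 + 0.14 = 0.24; P(V=a | U=a) = 0.03/0.24 = 0.12500.
Difference = 0.2083.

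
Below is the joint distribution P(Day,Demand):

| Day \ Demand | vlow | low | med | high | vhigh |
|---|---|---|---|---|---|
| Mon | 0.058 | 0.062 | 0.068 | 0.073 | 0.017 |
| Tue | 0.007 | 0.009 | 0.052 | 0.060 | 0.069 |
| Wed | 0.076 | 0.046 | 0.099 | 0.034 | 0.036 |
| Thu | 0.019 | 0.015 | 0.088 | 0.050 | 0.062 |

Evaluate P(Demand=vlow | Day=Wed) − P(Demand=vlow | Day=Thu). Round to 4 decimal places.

P(Day=Wed) = 0.076 + 0.046 + 0.099 + 0.034 + 0.036 = 0.291; P(Demand=vlow | Day=Wed) = 0.076/0.291 = 0.26117.
P(Day=Thu) = 0.019 + 0.015 + 0.088 + 0.050 + 0.062 = 0.234; P(Demand=vlow | Day=Thu) = 0.019/0.234 = 0.08120.
Difference = 0.1800.

0.1800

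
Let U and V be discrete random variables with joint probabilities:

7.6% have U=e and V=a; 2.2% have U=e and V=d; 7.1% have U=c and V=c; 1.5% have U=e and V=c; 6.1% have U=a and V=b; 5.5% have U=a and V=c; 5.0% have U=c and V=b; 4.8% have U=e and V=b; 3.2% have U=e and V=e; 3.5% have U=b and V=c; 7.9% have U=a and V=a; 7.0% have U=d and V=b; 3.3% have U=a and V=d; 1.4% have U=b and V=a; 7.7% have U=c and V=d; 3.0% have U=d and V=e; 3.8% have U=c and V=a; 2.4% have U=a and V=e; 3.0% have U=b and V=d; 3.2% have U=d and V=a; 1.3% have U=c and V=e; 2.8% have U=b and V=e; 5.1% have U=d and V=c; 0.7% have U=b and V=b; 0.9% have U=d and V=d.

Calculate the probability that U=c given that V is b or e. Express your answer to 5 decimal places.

0.17355

P(V=b) = 0.061 + 0.007 + 0.050 + 0.070 + 0.048 = 0.236.
P(V=e) = 0.024 + 0.028 + 0.013 + 0.030 + 0.032 = 0.127.
P(V ∈ {b, e}) = 0.236 + 0.127 = 0.363; P(U=c, V ∈ {b, e}) = 0.050 + 0.013 = 0.063.
P(U=c | V ∈ {b, e}) = 0.063/0.363 = 0.17355.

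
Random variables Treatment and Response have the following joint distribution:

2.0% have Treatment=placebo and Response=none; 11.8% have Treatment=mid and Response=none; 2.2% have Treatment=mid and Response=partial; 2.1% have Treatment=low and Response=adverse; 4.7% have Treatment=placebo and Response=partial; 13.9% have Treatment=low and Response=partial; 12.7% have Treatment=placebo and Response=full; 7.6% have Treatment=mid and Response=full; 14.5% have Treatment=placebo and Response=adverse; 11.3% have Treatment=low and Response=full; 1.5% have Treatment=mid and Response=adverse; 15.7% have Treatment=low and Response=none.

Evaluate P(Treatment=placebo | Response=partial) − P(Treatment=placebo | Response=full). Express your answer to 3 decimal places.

P(Response=partial) = 0.047 + 0.139 + 0.022 = 0.208; P(Treatment=placebo | Response=partial) = 0.047/0.208 = 0.2260.
P(Response=full) = 0.127 + 0.113 + 0.076 = 0.316; P(Treatment=placebo | Response=full) = 0.127/0.316 = 0.4019.
Difference = -0.176.

-0.176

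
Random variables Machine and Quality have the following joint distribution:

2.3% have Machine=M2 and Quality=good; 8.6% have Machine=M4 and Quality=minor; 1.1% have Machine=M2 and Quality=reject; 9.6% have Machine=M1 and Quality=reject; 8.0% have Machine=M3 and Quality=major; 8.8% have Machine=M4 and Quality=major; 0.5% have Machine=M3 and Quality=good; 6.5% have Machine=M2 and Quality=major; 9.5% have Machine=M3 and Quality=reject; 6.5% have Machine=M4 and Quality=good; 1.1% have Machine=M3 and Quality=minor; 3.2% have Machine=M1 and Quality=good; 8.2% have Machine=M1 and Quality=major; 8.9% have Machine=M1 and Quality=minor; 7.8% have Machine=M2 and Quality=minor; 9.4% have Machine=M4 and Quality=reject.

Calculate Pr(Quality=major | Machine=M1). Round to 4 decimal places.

0.2742

P(Machine=M1) = 0.032 + 0.089 + 0.082 + 0.096 = 0.299.
P(Quality=major | Machine=M1) = 0.082/0.299 = 0.2742.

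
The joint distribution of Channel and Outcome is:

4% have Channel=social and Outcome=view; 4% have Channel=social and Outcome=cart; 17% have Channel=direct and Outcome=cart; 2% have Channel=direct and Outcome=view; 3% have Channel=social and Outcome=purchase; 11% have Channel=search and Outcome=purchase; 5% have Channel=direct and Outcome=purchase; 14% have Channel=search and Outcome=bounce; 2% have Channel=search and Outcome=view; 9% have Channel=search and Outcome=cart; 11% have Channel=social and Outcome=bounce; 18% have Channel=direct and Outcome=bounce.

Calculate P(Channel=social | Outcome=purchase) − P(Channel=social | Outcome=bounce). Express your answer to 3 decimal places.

P(Outcome=purchase) = 0.11 + 0.03 + 0.05 = 0.19; P(Channel=social | Outcome=purchase) = 0.03/0.19 = 0.1579.
P(Outcome=bounce) = 0.14 + 0.11 + 0.18 = 0.43; P(Channel=social | Outcome=bounce) = 0.11/0.43 = 0.2558.
Difference = -0.098.

-0.098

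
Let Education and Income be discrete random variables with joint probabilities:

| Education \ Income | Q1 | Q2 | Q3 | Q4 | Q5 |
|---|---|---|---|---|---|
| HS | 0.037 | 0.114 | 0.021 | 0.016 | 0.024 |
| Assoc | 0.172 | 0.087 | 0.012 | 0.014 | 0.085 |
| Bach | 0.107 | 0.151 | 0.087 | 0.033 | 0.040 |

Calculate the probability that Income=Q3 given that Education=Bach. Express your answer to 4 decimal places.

0.2081

P(Education=Bach) = 0.107 + 0.151 + 0.087 + 0.033 + 0.040 = 0.418.
P(Income=Q3 | Education=Bach) = 0.087/0.418 = 0.2081.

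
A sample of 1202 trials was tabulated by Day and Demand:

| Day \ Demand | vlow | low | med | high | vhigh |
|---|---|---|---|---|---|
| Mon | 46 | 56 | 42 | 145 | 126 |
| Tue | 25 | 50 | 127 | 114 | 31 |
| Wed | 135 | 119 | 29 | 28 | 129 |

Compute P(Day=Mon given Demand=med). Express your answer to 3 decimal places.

0.212

Total with Demand=med: 42 + 127 + 29 = 198.
P(Day=Mon | Demand=med) = 42/198 = 0.212.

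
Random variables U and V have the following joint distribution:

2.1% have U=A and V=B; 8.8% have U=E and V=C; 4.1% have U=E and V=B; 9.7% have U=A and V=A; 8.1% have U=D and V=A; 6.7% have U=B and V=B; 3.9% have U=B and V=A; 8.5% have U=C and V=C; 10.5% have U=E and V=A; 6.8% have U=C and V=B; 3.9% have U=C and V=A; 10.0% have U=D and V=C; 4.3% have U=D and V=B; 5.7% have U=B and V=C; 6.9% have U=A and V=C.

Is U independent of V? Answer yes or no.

P(U=C) = 0.192 and P(V=A) = 0.361, so their product is 0.06931, but P(U=C, V=A) = 0.039. Since these differ, U and V are not independent.

no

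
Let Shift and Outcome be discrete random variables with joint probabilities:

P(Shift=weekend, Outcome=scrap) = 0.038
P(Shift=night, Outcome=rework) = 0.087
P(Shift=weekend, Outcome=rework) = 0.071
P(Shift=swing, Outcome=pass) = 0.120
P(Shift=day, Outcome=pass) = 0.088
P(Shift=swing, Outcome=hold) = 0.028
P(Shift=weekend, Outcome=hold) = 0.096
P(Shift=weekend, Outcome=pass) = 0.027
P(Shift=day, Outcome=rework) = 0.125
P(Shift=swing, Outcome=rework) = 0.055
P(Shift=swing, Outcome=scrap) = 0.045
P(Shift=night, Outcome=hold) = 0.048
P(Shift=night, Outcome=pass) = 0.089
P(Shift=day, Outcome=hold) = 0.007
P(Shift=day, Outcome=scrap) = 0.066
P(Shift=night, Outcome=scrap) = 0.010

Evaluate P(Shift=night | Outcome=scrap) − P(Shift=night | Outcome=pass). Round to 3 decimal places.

-0.212

P(Outcome=scrap) = 0.066 + 0.045 + 0.010 + 0.038 = 0.159; P(Shift=night | Outcome=scrap) = 0.010/0.159 = 0.0629.
P(Outcome=pass) = 0.088 + 0.120 + 0.089 + 0.027 = 0.324; P(Shift=night | Outcome=pass) = 0.089/0.324 = 0.2747.
Difference = -0.212.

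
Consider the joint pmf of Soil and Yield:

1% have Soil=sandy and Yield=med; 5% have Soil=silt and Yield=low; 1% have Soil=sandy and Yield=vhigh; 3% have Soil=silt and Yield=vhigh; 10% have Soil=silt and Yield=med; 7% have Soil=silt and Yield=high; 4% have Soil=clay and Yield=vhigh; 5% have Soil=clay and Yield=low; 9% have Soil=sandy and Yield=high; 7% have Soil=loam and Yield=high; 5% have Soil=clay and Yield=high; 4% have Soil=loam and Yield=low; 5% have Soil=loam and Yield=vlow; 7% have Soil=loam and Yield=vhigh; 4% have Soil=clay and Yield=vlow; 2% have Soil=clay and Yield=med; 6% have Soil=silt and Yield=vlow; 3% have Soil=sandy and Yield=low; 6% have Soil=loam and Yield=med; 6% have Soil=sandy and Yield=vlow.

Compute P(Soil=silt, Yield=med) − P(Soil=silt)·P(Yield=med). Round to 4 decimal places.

0.0411

P(Soil=silt) = 0.06 + 0.05 + 0.10 + 0.07 + 0.03 = 0.31.
P(Yield=med) = 0.01 + 0.06 + 0.02 + 0.10 = 0.19.
P(Soil=silt, Yield=med) − P(Soil=silt)P(Yield=med) = 0.10 − 0.31×0.19 = 0.0411.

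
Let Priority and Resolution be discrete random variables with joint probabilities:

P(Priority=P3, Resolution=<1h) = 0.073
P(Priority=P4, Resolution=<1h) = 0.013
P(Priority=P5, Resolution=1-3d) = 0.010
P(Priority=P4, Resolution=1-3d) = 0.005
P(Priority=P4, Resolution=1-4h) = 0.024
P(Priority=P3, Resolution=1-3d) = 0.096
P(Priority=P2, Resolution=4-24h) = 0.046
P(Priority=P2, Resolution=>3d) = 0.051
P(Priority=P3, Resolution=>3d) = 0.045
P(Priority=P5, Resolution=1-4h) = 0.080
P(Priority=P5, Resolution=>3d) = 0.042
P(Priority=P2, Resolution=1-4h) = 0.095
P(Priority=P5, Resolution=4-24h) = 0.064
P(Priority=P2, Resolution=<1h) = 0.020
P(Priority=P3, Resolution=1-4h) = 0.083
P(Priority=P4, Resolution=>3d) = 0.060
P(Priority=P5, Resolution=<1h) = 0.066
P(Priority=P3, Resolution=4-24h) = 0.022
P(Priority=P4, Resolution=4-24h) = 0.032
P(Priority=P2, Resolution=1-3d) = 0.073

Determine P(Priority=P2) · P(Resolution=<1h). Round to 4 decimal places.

P(Priority=P2) = 0.020 + 0.095 + 0.046 + 0.073 + 0.051 = 0.285.
P(Resolution=<1h) = 0.020 + 0.073 + 0.013 + 0.066 = 0.172.
Product: 0.285 × 0.172 = 0.0490.

0.0490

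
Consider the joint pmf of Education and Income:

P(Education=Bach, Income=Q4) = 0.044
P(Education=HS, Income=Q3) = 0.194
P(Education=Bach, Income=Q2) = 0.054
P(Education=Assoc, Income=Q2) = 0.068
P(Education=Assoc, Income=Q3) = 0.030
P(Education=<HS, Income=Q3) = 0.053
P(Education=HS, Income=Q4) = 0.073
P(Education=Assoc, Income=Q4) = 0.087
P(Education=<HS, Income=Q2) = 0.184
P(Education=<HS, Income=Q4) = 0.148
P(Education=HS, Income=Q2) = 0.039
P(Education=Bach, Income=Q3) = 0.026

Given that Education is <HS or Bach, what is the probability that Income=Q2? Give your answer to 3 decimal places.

P(Education=<HS) = 0.184 + 0.053 + 0.148 = 0.385.
P(Education=Bach) = 0.054 + 0.026 + 0.044 = 0.124.
P(Education ∈ {<HS, Bach}) = 0.385 + 0.124 = 0.509; P(Income=Q2, Education ∈ {<HS, Bach}) = 0.184 + 0.054 = 0.238.
P(Income=Q2 | Education ∈ {<HS, Bach}) = 0.238/0.509 = 0.468.

0.468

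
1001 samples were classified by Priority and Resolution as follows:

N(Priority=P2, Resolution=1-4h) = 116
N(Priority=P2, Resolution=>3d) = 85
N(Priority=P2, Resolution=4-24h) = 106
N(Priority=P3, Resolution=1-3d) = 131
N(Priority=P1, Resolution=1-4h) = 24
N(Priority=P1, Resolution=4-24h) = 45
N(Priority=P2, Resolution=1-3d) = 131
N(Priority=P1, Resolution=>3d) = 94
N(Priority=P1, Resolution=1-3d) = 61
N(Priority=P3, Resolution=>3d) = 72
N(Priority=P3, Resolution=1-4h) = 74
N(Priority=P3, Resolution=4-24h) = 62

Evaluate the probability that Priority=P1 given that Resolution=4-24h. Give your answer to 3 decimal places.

Total with Resolution=4-24h: 45 + 106 + 62 = 213.
P(Priority=P1 | Resolution=4-24h) = 45/213 = 0.211.

0.211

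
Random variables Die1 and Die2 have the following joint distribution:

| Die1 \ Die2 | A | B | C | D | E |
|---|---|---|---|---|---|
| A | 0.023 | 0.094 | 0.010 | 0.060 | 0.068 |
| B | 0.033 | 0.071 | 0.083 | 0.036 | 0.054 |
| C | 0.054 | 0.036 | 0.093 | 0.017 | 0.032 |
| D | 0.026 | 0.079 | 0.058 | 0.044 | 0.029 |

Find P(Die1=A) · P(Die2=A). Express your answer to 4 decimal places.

0.0347

P(Die1=A) = 0.023 + 0.094 + 0.010 + 0.060 + 0.068 = 0.255.
P(Die2=A) = 0.023 + 0.033 + 0.054 + 0.026 = 0.136.
Product: 0.255 × 0.136 = 0.0347.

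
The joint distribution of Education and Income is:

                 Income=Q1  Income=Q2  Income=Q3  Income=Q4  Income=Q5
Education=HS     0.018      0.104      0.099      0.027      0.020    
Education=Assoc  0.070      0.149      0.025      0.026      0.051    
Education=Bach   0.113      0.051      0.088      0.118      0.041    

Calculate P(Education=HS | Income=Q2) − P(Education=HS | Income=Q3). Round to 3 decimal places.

P(Income=Q2) = 0.104 + 0.149 + 0.051 = 0.304; P(Education=HS | Income=Q2) = 0.104/0.304 = 0.3421.
P(Income=Q3) = 0.099 + 0.025 + 0.088 = 0.212; P(Education=HS | Income=Q3) = 0.099/0.212 = 0.4670.
Difference = -0.125.

-0.125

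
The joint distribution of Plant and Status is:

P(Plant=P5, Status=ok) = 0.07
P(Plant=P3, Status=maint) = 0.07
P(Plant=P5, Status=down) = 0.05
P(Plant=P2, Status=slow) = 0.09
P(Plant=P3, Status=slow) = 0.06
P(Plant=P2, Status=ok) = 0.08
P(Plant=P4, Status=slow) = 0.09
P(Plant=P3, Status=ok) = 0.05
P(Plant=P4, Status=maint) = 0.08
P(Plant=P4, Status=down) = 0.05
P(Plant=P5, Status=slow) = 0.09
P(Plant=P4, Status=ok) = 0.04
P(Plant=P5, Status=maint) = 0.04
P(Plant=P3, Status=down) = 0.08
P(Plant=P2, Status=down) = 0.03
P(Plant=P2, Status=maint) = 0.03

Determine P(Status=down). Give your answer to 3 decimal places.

P(Status=down) = 0.03 + 0.08 + 0.05 + 0.05 = 0.21.

0.210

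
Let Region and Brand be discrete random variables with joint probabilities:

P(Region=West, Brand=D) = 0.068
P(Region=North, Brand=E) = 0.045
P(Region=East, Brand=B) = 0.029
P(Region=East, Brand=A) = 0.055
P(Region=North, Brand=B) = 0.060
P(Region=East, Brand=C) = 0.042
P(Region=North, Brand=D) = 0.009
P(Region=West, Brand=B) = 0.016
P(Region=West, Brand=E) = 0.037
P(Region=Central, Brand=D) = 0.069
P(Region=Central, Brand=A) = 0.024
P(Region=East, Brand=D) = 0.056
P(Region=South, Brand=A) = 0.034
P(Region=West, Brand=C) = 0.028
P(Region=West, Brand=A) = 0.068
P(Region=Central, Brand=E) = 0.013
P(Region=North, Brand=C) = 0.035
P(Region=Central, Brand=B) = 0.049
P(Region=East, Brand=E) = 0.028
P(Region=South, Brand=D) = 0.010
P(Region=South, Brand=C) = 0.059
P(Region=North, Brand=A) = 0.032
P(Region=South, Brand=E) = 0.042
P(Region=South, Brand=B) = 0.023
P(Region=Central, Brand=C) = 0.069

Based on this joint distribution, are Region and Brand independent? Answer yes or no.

no

P(Region=North) = 0.181 and P(Brand=D) = 0.212, so their product is 0.03837, but P(Region=North, Brand=D) = 0.009. Since these differ, Region and Brand are not independent.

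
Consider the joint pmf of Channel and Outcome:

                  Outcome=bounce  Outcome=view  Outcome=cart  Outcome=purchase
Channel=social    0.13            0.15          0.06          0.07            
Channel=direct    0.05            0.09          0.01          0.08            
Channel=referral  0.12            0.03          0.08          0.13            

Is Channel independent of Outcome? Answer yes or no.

P(Channel=referral) = 0.36 and P(Outcome=view) = 0.27, so their product is 0.0972, but P(Channel=referral, Outcome=view) = 0.03. Since these differ, Channel and Outcome are not independent.

no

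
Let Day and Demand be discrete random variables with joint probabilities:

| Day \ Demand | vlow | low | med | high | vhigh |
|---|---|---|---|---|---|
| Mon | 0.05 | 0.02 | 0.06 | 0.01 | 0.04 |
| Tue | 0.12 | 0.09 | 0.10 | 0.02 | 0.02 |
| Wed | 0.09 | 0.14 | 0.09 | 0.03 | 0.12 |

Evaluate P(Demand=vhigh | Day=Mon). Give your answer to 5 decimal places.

P(Day=Mon) = 0.05 + 0.02 + 0.06 + 0.01 + 0.04 = 0.18.
P(Demand=vhigh | Day=Mon) = 0.04/0.18 = 0.22222.

0.22222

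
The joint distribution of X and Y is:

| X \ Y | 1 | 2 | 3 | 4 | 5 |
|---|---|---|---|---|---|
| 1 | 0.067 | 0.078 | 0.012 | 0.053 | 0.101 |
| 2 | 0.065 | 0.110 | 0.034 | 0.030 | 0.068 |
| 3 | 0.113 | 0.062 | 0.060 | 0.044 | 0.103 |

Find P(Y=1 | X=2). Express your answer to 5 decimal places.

P(X=2) = 0.065 + 0.110 + 0.034 + 0.030 + 0.068 = 0.307.
P(Y=1 | X=2) = 0.065/0.307 = 0.21173.

0.21173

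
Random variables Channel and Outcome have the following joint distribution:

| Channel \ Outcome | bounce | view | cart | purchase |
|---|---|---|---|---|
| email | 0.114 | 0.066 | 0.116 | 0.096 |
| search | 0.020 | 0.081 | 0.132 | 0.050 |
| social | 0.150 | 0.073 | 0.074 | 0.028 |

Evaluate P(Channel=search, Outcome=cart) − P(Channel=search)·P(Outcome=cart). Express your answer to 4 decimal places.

P(Channel=search) = 0.020 + 0.081 + 0.132 + 0.050 = 0.283.
P(Outcome=cart) = 0.116 + 0.132 + 0.074 = 0.322.
P(Channel=search, Outcome=cart) − P(Channel=search)P(Outcome=cart) = 0.132 − 0.283×0.322 = 0.0409.

0.0409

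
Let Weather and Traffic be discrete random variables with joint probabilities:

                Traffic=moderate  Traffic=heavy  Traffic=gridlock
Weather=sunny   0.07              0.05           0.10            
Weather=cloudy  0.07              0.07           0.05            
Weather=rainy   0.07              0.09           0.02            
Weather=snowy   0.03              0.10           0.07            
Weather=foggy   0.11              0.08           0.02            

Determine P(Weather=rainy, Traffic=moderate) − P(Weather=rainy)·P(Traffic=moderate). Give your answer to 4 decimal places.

0.0070

P(Weather=rainy) = 0.07 + 0.09 + 0.02 = 0.18.
P(Traffic=moderate) = 0.07 + 0.07 + 0.07 + 0.03 + 0.11 = 0.35.
P(Weather=rainy, Traffic=moderate) − P(Weather=rainy)P(Traffic=moderate) = 0.07 − 0.18×0.35 = 0.0070.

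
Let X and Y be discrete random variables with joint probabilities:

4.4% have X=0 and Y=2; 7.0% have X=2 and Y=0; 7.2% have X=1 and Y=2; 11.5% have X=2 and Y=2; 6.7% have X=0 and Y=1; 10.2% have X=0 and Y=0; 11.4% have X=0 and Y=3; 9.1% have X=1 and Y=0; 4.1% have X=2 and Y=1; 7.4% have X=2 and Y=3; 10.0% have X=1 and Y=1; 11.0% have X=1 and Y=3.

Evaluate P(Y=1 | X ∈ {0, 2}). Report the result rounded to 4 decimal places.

0.1722

P(X=0) = 0.102 + 0.067 + 0.044 + 0.114 = 0.327.
P(X=2) = 0.070 + 0.041 + 0.115 + 0.074 = 0.300.
P(X ∈ {0, 2}) = 0.327 + 0.300 = 0.627; P(Y=1, X ∈ {0, 2}) = 0.067 + 0.041 = 0.108.
P(Y=1 | X ∈ {0, 2}) = 0.108/0.627 = 0.1722.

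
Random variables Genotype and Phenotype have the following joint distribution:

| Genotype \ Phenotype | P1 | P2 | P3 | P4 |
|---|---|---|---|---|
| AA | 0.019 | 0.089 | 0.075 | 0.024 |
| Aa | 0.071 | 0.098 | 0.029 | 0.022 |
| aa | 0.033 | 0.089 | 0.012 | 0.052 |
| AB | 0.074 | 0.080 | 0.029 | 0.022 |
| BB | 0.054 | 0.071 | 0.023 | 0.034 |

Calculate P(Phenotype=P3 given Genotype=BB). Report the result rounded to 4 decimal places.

0.1264

P(Genotype=BB) = 0.054 + 0.071 + 0.023 + 0.034 = 0.182.
P(Phenotype=P3 | Genotype=BB) = 0.023/0.182 = 0.1264.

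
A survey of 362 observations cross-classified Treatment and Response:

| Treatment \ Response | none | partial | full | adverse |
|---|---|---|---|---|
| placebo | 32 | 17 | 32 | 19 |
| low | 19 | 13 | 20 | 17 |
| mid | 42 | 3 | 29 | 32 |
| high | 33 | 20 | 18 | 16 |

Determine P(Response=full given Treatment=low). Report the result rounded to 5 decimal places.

0.28986

Total with Treatment=low: 19 + 13 + 20 + 17 = 69.
P(Response=full | Treatment=low) = 20/69 = 0.28986.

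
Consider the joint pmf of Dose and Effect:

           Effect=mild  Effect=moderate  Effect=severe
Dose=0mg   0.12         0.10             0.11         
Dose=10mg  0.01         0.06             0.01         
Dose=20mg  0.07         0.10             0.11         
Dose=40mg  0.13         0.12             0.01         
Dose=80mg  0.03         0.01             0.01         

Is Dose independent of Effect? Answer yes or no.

P(Dose=40mg) = 0.26 and P(Effect=severe) = 0.25, so their product is 0.0650, but P(Dose=40mg, Effect=severe) = 0.01. Since these differ, Dose and Effect are not independent.

no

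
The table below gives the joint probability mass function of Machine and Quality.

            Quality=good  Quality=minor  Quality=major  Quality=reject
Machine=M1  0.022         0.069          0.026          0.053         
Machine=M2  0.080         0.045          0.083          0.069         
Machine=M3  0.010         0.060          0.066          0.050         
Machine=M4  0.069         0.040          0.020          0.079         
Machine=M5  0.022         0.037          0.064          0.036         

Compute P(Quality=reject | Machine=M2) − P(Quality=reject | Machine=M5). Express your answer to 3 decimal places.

0.023

P(Machine=M2) = 0.080 + 0.045 + 0.083 + 0.069 = 0.277; P(Quality=reject | Machine=M2) = 0.069/0.277 = 0.2491.
P(Machine=M5) = 0.022 + 0.037 + 0.064 + 0.036 = 0.159; P(Quality=reject | Machine=M5) = 0.036/0.159 = 0.2264.
Difference = 0.023.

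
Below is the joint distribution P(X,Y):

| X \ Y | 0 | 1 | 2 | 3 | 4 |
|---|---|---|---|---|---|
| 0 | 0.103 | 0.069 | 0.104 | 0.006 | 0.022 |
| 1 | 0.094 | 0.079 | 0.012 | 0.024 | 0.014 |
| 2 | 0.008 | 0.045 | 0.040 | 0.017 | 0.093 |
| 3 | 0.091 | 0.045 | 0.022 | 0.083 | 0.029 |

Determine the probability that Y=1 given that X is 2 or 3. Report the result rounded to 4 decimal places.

0.1903

P(X=2) = 0.008 + 0.045 + 0.040 + 0.017 + 0.093 = 0.203.
P(X=3) = 0.091 + 0.045 + 0.022 + 0.083 + 0.029 = 0.270.
P(X ∈ {2, 3}) = 0.203 + 0.270 = 0.473; P(Y=1, X ∈ {2, 3}) = 0.045 + 0.045 = 0.090.
P(Y=1 | X ∈ {2, 3}) = 0.090/0.473 = 0.1903.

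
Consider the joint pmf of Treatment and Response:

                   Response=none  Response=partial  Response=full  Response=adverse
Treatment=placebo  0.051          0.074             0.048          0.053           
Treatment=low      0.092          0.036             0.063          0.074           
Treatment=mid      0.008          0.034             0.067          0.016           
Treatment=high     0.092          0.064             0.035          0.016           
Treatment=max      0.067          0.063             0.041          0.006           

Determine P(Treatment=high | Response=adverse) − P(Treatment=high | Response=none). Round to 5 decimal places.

-0.19980

P(Response=adverse) = 0.053 + 0.074 + 0.016 + 0.016 + 0.006 = 0.165; P(Treatment=high | Response=adverse) = 0.016/0.165 = 0.096970.
P(Response=none) = 0.051 + 0.092 + 0.008 + 0.092 + 0.067 = 0.310; P(Treatment=high | Response=none) = 0.092/0.310 = 0.296774.
Difference = -0.19980.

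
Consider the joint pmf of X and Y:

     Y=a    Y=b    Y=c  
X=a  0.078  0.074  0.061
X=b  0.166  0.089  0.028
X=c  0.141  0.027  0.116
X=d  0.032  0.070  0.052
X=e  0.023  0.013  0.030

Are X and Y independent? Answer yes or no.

P(X=b) = 0.283 and P(Y=c) = 0.287, so their product is 0.08122, but P(X=b, Y=c) = 0.028. Since these differ, X and Y are not independent.

no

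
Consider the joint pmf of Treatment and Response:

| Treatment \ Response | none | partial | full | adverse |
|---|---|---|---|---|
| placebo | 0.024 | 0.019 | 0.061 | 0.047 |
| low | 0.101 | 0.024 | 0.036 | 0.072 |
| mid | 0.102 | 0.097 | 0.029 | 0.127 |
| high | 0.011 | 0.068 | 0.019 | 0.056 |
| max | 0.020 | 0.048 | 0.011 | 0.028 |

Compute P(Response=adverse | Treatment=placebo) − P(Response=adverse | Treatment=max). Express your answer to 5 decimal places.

P(Treatment=placebo) = 0.024 + 0.019 + 0.061 + 0.047 = 0.151; P(Response=adverse | Treatment=placebo) = 0.047/0.151 = 0.311258.
P(Treatment=max) = 0.020 + 0.048 + 0.011 + 0.028 = 0.107; P(Response=adverse | Treatment=max) = 0.028/0.107 = 0.261682.
Difference = 0.04958.

0.04958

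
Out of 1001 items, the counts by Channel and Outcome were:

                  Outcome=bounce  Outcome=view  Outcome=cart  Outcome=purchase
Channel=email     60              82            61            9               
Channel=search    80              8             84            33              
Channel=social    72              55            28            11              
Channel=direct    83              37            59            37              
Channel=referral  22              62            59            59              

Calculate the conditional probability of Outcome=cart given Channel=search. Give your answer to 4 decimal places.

Total with Channel=search: 80 + 8 + 84 + 33 = 205.
P(Outcome=cart | Channel=search) = 84/205 = 0.4098.

0.4098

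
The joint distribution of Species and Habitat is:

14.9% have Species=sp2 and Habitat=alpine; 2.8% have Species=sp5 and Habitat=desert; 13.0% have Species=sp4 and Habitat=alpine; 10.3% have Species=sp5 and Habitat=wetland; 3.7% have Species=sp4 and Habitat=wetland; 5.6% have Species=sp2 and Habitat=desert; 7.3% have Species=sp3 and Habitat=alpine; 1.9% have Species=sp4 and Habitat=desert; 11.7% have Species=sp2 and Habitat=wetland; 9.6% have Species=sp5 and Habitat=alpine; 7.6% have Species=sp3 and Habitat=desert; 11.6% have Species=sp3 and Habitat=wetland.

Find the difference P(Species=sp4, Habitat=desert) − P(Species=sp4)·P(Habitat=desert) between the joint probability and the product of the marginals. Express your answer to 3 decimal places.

P(Species=sp4) = 0.037 + 0.019 + 0.130 = 0.186.
P(Habitat=desert) = 0.056 + 0.076 + 0.019 + 0.028 = 0.179.
P(Species=sp4, Habitat=desert) − P(Species=sp4)P(Habitat=desert) = 0.019 − 0.186×0.179 = -0.014.

-0.014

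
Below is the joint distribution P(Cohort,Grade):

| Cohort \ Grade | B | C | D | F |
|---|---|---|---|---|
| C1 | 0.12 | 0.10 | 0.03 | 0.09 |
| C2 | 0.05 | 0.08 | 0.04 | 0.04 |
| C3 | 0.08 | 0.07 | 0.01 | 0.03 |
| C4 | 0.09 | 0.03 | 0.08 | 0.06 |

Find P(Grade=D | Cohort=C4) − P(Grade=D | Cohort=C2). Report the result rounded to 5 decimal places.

0.11722

P(Cohort=C4) = 0.09 + 0.03 + 0.08 + 0.06 = 0.26; P(Grade=D | Cohort=C4) = 0.08/0.26 = 0.307692.
P(Cohort=C2) = 0.05 + 0.08 + 0.04 + 0.04 = 0.21; P(Grade=D | Cohort=C2) = 0.04/0.21 = 0.190476.
Difference = 0.11722.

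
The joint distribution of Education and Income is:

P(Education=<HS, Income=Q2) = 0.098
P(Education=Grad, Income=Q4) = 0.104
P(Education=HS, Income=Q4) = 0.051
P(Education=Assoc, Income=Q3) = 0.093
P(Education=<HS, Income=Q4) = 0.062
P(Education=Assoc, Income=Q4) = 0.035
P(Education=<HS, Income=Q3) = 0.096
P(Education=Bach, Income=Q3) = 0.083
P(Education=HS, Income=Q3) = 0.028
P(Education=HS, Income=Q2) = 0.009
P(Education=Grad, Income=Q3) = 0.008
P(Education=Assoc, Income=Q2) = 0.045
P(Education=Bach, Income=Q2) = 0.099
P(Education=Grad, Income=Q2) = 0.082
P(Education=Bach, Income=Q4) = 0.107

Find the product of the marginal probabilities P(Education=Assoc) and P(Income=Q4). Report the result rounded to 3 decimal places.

0.062

P(Education=Assoc) = 0.045 + 0.093 + 0.035 = 0.173.
P(Income=Q4) = 0.062 + 0.051 + 0.035 + 0.107 + 0.104 = 0.359.
Product: 0.173 × 0.359 = 0.062.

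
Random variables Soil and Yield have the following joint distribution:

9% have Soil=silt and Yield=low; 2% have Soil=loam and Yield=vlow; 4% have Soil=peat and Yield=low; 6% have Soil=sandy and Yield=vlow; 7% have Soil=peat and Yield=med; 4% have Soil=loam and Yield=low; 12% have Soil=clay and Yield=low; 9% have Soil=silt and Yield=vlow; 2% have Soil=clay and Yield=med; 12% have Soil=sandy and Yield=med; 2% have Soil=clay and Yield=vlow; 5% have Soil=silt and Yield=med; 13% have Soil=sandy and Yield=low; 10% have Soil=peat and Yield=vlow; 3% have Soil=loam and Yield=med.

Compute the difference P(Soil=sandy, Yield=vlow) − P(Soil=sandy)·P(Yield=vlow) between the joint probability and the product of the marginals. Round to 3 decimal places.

P(Soil=sandy) = 0.06 + 0.13 + 0.12 = 0.31.
P(Yield=vlow) = 0.06 + 0.02 + 0.02 + 0.09 + 0.10 = 0.29.
P(Soil=sandy, Yield=vlow) − P(Soil=sandy)P(Yield=vlow) = 0.06 − 0.31×0.29 = -0.030.

-0.030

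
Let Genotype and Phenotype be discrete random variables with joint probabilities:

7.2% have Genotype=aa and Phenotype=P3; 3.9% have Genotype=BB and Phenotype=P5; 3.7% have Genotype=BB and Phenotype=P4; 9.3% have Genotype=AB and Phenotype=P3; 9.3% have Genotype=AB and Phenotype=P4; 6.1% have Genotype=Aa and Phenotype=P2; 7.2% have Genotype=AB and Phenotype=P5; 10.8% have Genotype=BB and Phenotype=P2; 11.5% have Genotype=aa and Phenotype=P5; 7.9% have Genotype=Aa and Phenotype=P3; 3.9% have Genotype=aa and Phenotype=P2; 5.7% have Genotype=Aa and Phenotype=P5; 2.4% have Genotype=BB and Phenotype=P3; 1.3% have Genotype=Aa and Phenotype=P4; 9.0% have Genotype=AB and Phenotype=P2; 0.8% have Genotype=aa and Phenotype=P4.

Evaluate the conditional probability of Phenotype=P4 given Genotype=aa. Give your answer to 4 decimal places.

P(Genotype=aa) = 0.039 + 0.072 + 0.008 + 0.115 = 0.234.
P(Phenotype=P4 | Genotype=aa) = 0.008/0.234 = 0.0342.

0.0342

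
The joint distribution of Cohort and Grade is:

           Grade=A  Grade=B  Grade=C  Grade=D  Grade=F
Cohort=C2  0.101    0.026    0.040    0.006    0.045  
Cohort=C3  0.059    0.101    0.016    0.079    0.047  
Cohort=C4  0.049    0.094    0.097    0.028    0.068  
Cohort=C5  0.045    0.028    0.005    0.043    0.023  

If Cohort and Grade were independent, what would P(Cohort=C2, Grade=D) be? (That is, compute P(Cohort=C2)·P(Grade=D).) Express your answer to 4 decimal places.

P(Cohort=C2) = 0.101 + 0.026 + 0.040 + 0.006 + 0.045 = 0.218.
P(Grade=D) = 0.006 + 0.079 + 0.028 + 0.043 = 0.156.
Product: 0.218 × 0.156 = 0.0340.

0.0340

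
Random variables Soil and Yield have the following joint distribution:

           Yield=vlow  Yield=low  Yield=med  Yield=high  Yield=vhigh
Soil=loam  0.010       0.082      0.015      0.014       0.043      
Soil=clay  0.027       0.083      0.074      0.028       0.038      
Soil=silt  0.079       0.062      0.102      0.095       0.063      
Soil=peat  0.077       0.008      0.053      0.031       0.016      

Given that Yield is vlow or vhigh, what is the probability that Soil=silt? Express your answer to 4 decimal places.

0.4023

P(Yield=vlow) = 0.010 + 0.027 + 0.079 + 0.077 = 0.193.
P(Yield=vhigh) = 0.043 + 0.038 + 0.063 + 0.016 = 0.160.
P(Yield ∈ {vlow, vhigh}) = 0.193 + 0.160 = 0.353; P(Soil=silt, Yield ∈ {vlow, vhigh}) = 0.079 + 0.063 = 0.142.
P(Soil=silt | Yield ∈ {vlow, vhigh}) = 0.142/0.353 = 0.4023.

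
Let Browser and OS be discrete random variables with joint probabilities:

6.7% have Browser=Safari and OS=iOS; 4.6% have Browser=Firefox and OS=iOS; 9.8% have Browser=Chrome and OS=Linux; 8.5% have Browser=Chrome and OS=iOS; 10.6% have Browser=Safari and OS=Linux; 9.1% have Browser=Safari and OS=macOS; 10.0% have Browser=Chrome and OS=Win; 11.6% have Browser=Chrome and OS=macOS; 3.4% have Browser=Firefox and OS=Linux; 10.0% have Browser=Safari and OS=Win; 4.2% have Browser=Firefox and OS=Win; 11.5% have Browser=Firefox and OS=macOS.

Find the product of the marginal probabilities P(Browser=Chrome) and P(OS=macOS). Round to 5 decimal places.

0.12848

P(Browser=Chrome) = 0.100 + 0.116 + 0.098 + 0.085 = 0.399.
P(OS=macOS) = 0.116 + 0.115 + 0.091 = 0.322.
Product: 0.399 × 0.322 = 0.12848.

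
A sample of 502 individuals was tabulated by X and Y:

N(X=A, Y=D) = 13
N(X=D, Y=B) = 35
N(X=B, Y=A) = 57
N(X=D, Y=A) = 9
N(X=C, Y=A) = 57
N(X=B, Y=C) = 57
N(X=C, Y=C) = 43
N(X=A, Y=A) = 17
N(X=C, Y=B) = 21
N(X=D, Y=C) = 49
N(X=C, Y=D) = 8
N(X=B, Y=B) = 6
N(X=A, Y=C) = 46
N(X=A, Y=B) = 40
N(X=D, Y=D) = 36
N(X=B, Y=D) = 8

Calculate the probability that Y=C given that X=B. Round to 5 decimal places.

Total with X=B: 57 + 6 + 57 + 8 = 128.
P(Y=C | X=B) = 57/128 = 0.44531.

0.44531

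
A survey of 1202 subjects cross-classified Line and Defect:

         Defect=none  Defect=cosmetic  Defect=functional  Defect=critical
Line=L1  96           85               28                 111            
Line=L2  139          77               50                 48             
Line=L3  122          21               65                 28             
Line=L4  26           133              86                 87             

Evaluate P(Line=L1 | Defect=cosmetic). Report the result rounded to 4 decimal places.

0.2690

Total with Defect=cosmetic: 85 + 77 + 21 + 133 = 316.
P(Line=L1 | Defect=cosmetic) = 85/316 = 0.2690.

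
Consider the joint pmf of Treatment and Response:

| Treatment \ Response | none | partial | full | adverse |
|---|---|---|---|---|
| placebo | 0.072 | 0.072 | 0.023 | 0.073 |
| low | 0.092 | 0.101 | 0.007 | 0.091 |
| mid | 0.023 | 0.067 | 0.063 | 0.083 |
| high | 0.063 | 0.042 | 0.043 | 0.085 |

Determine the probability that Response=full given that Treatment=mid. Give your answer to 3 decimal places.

0.267

P(Treatment=mid) = 0.023 + 0.067 + 0.063 + 0.083 = 0.236.
P(Response=full | Treatment=mid) = 0.063/0.236 = 0.267.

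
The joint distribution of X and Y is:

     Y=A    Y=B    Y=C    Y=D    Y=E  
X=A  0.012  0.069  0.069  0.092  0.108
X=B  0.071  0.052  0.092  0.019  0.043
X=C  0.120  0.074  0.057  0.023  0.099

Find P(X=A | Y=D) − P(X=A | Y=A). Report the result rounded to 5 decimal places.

0.62745

P(Y=D) = 0.092 + 0.019 + 0.023 = 0.134; P(X=A | Y=D) = 0.092/0.134 = 0.686567.
P(Y=A) = 0.012 + 0.071 + 0.120 = 0.203; P(X=A | Y=A) = 0.012/0.203 = 0.059113.
Difference = 0.62745.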